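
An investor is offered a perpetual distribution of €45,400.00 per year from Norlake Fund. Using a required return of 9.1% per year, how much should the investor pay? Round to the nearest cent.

Level perpetuity: PV = C / r = €45,400.00 / 0.091 = €498,901.10

€498901.10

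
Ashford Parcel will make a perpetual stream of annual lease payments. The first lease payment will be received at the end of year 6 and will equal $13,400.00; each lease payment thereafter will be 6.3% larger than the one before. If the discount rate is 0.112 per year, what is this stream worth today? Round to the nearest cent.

Value at end of year 5: C₁ / (r − g) = $13,400.00 / (0.112 − 0.063) = $273,469.3878
Discount to today: PV = $273,469.3878 / (1 + 0.112)^5 = $273,469.3878 / 1.700294 = $160,836.56

$160836.56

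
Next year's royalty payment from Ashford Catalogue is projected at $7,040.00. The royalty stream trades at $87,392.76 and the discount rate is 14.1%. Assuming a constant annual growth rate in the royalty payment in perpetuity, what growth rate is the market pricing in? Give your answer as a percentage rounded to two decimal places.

P = D₁/(r−g) ⇒ g = r − D₁/P = 0.141 − $7,040.00/$87,392.76 = 0.060444

6.04%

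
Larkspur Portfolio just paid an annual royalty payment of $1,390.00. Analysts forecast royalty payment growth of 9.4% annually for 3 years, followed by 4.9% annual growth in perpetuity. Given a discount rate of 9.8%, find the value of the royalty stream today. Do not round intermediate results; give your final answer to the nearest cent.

D_1 = 1520.66000
D_2 = 1663.60204
D_3 = 1819.98063
Terminal value at year 3: TV = D_3×(1+g_2)/(r−g_2) = 1909.15968/0.049 = 38962.44250
P_0 = D_1/(1+r)^1 + D_2/(1+r)^2 + D_3/(1+r)^3 + TV/(1+r)^3
    = 1384.93625 + 1379.89094 + 1374.86402 + 29433.31335 = 33573.00456

$33573.00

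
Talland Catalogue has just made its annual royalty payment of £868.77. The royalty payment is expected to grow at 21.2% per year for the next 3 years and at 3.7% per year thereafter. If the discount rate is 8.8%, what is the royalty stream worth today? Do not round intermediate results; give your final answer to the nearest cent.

£27666.20

D_1 = 1052.94924
D_2 = 1276.17448
D_3 = 1546.72347
Terminal value at year 3: TV = D_3×(1+g_2)/(r−g_2) = 1603.95224/0.051 = 31450.04386
P_0 = D_1/(1+r)^1 + D_2/(1+r)^2 + D_3/(1+r)^3 + TV/(1+r)^3
    = 967.78423 + 1078.08317 + 1200.95294 + 24419.37641 = 27666.19674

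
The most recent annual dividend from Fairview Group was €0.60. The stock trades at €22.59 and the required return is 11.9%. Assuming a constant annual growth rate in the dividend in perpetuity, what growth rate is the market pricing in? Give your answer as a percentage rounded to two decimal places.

9.00%

P = D₀(1+g)/(r−g) ⇒ P(r−g) = D₀(1+g) ⇒ g(P+D₀) = P·r − D₀
g = (P·r − D₀)/(P + D₀) = (€22.59×0.119 − €0.60) / (€22.59 + €0.60) = 0.090048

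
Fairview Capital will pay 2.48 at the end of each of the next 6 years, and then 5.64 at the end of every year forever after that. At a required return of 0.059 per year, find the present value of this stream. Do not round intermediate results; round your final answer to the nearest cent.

PV of 6-year annuity: 2.48 × [1 − (1+0.059)^−6] / 0.059 = 12.23337
Perpetuity value at year 6: 5.64 / 0.059 = 95.59322
PV of perpetuity: 95.59322 / (1+0.059)^6 = 67.77216
Total PV = 12.23337 + 67.77216 = 80.00553

80.01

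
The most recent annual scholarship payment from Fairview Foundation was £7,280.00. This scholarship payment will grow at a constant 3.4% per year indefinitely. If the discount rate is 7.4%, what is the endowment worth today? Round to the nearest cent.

£188188.00

D₁ = D₀ × (1 + g) = £7,280.00 × 1.034 = £7,527.5200
Growing perpetuity: P = D₁ / (r − g) = £7,527.5200 / (0.074 − 0.034) = £188,188.00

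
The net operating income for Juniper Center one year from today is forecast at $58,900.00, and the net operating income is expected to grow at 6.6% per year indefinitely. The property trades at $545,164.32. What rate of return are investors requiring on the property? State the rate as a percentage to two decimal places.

17.40%

P = D₁/(r − g) ⇒ r = D₁/P + g = $58,900.0000/$545,164.32 + 0.066 = 0.108041 + 0.066 = 0.174041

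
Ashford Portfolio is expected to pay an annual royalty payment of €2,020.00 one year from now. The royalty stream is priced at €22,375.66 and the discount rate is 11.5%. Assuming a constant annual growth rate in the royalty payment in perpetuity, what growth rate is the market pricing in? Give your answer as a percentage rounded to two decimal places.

P = D₁/(r−g) ⇒ g = r − D₁/P = 0.115 − €2,020.00/€22,375.66 = 0.024723

2.47%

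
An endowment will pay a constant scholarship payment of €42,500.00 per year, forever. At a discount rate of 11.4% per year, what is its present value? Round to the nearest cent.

Level perpetuity: PV = C / r = €42,500.00 / 0.114 = €372,807.02

€372807.02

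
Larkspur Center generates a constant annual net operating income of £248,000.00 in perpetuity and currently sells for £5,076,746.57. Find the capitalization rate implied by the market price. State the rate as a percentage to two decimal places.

4.89%

P = C/r ⇒ r = C/P = £248,000.00/£5,076,746.57 = 0.048850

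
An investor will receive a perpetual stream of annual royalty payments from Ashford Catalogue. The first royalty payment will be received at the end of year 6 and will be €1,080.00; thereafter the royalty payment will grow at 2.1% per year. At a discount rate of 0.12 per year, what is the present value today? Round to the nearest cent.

€6190.11

Value at end of year 5: C₁ / (r − g) = €1,080.00 / (0.12 − 0.021) = €10,909.0909
Discount to today: PV = €10,909.0909 / (1 + 0.12)^5 = €10,909.0909 / 1.762342 = €6,190.11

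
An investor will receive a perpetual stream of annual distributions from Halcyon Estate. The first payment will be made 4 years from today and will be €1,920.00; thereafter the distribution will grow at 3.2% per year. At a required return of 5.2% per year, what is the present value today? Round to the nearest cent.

€82456.33

Value at end of year 3: C₁ / (r − g) = €1,920.00 / (0.052 − 0.032) = €96,000.0000
Discount to today: PV = €96,000.0000 / (1 + 0.052)^3 = €96,000.0000 / 1.164253 = €82,456.33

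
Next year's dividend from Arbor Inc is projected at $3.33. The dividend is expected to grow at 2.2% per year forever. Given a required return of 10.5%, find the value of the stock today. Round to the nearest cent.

Growing perpetuity: P = D₁ / (r − g) = $3.3300 / (0.105 − 0.022) = $40.12

$40.12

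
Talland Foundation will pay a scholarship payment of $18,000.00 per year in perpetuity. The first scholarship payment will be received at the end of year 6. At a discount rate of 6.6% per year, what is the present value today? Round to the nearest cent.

$198126.49

Value at end of year 5: C / r = $18,000.00 / 0.066 = $272,727.2727
Discount to today: PV = $272,727.2727 / (1 + 0.066)^5 = $272,727.2727 / 1.376531 = $198,126.49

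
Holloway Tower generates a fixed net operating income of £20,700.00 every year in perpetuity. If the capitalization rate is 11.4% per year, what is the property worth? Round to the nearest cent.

Level perpetuity: PV = C / r = £20,700.00 / 0.114 = £181,578.95

£181578.95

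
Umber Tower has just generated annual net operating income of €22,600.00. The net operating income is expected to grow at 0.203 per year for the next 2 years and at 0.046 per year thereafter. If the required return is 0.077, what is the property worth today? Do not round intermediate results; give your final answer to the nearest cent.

€1004874.51

D_1 = 27187.80000
D_2 = 32706.92340
Terminal value at year 2: TV = D_2×(1+g_2)/(r−g_2) = 34211.44188/0.031 = 1103594.89924
P_0 = D_1/(1+r)^1 + D_2/(1+r)^2 + TV/(1+r)^2
    = 25244.01114 + 28197.34949 + 951433.14741 = 1004874.50804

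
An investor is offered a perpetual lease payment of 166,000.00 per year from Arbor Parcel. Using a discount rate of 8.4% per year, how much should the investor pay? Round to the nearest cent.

Level perpetuity: PV = C / r = 166,000.00 / 0.084 = 1,976,190.48

1976190.48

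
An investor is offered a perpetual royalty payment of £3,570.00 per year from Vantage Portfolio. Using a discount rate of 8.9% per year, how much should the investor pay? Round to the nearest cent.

Level perpetuity: PV = C / r = £3,570.00 / 0.089 = £40,112.36

£40112.36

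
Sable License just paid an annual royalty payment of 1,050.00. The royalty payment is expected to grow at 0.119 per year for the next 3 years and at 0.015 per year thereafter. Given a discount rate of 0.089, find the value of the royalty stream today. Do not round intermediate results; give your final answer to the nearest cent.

18952.13

D_1 = 1174.95000
D_2 = 1314.76905
D_3 = 1471.22657
Terminal value at year 3: TV = D_3×(1+g_2)/(r−g_2) = 1493.29497/0.074 = 20179.66170
P_0 = D_1/(1+r)^1 + D_2/(1+r)^2 + D_3/(1+r)^3 + TV/(1+r)^3
    = 1078.92562 + 1108.64809 + 1139.18936 + 15625.36755 = 18952.13062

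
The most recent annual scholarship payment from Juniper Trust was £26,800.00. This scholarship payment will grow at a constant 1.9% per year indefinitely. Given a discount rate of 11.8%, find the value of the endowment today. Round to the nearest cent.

D₁ = D₀ × (1 + g) = £26,800.00 × 1.019 = £27,309.2000
Growing perpetuity: P = D₁ / (r − g) = £27,309.2000 / (0.118 − 0.019) = £275,850.51

£275850.51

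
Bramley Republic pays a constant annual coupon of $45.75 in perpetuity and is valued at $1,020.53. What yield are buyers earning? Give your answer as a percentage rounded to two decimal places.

4.48%

P = C/r ⇒ r = C/P = $45.75/$1,020.53 = 0.044830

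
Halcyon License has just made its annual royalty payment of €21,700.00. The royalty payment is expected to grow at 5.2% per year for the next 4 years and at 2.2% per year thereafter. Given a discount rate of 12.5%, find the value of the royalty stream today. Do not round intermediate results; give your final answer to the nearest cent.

€238240.10

D_1 = 22828.40000
D_2 = 24015.47680
D_3 = 25264.28159
D_4 = 26578.02424
Terminal value at year 4: TV = D_4×(1+g_2)/(r−g_2) = 27162.74077/0.103 = 263715.92980
P_0 = D_1/(1+r)^1 + D_2/(1+r)^2 + D_3/(1+r)^3 + D_4/(1+r)^4 + TV/(1+r)^4
    = 20291.91111 + 18975.19155 + 17743.91245 + 16592.52969 + 164636.55669 = 238240.10149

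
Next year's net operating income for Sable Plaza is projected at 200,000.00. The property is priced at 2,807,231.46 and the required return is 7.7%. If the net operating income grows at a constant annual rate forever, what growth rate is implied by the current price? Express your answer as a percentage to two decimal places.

0.58%

P = D₁/(r−g) ⇒ g = r − D₁/P = 0.077 − 200,000.00/2,807,231.46 = 0.005755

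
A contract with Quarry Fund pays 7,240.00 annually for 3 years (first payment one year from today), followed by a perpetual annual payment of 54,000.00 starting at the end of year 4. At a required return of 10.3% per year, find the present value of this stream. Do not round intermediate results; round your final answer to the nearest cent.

408598.07

PV of 3-year annuity: 7,240.00 × [1 − (1+0.103)^−3] / 0.103 = 17910.13924
Perpetuity value at year 3: 54,000.00 / 0.103 = 524271.84466
PV of perpetuity: 524271.84466 / (1+0.103)^3 = 390687.93320
Total PV = 17910.13924 + 390687.93320 = 408598.07244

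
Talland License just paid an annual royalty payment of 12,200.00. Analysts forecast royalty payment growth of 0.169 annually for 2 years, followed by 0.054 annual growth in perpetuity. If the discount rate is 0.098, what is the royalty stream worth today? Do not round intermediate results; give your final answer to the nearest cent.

D_1 = 14261.80000
D_2 = 16672.04420
Terminal value at year 2: TV = D_2×(1+g_2)/(r−g_2) = 17572.33459/0.044 = 399371.24061
P_0 = D_1/(1+r)^1 + D_2/(1+r)^2 + TV/(1+r)^2
    = 12988.88889 + 13828.78972 + 331262.37190 = 358080.05051

358080.05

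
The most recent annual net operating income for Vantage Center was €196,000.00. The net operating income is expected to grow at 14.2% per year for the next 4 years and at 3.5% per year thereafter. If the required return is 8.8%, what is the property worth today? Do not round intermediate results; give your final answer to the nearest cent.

€5532123.58

D_1 = 223832.00000
D_2 = 255616.14400
D_3 = 291913.63645
D_4 = 333365.37282
Terminal value at year 4: TV = D_4×(1+g_2)/(r−g_2) = 345033.16087/0.053 = 6510059.63910
P_0 = D_1/(1+r)^1 + D_2/(1+r)^2 + D_3/(1+r)^3 + D_4/(1+r)^4 + TV/(1+r)^4
    = 205727.94118 + 215938.70296 + 226656.24888 + 237905.73182 + 4645894.95163 = 5532123.57648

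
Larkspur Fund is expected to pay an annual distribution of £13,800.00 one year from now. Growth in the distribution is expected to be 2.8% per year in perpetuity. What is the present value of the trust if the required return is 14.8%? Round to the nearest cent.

Growing perpetuity: P = D₁ / (r − g) = £13,800.0000 / (0.148 − 0.028) = £115,000.00

£115000.00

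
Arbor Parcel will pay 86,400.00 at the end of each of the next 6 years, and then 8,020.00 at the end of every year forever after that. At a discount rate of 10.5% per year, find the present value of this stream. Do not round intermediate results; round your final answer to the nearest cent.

PV of 6-year annuity: 86,400.00 × [1 − (1+0.105)^−6] / 0.105 = 370844.29910
Perpetuity value at year 6: 8,020.00 / 0.105 = 76380.95238
PV of perpetuity: 76380.95238 / (1+0.105)^6 = 41957.67369
Total PV = 370844.29910 + 41957.67369 = 412801.97279

412801.97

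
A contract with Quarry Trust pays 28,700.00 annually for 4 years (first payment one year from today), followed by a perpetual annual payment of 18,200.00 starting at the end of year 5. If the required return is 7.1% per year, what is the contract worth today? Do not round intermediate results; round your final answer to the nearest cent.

291823.60

PV of 4-year annuity: 28,700.00 × [1 − (1+0.071)^−4] / 0.071 = 96993.90626
Perpetuity value at year 4: 18,200.00 / 0.071 = 256338.02817
PV of perpetuity: 256338.02817 / (1+0.071)^4 = 194829.69737
Total PV = 96993.90626 + 194829.69737 = 291823.60363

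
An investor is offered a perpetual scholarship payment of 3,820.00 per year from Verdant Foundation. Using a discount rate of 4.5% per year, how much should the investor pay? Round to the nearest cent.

Level perpetuity: PV = C / r = 3,820.00 / 0.045 = 84,888.89

84888.89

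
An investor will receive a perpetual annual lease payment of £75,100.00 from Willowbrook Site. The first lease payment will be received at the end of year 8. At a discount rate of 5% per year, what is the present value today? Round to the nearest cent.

£1067443.36

Value at end of year 7: C / r = £75,100.00 / 0.05 = £1,502,000.0000
Discount to today: PV = £1,502,000.0000 / (1 + 0.05)^7 = £1,502,000.0000 / 1.407100 = £1,067,443.36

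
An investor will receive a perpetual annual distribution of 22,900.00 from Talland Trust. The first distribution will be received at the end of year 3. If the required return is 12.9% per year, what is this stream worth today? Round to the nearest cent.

Value at end of year 2: C / r = 22,900.00 / 0.129 = 177,519.3798
Discount to today: PV = 177,519.3798 / (1 + 0.129)^2 = 177,519.3798 / 1.274641 = 139,270.10

139270.10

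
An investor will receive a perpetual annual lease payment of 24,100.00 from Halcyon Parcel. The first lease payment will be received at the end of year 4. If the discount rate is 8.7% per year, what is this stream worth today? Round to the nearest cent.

Value at end of year 3: C / r = 24,100.00 / 0.087 = 277,011.4943
Discount to today: PV = 277,011.4943 / (1 + 0.087)^3 = 277,011.4943 / 1.284366 = 215,679.64

215679.64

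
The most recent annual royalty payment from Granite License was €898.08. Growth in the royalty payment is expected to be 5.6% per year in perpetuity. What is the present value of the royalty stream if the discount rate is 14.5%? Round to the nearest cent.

D₁ = D₀ × (1 + g) = €898.08 × 1.056 = €948.3725
Growing perpetuity: P = D₁ / (r − g) = €948.3725 / (0.145 − 0.056) = €10,655.87

€10655.87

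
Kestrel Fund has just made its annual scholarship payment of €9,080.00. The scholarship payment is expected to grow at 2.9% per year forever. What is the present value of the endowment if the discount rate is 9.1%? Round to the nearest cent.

D₁ = D₀ × (1 + g) = €9,080.00 × 1.029 = €9,343.3200
Growing perpetuity: P = D₁ / (r − g) = €9,343.3200 / (0.091 − 0.029) = €150,698.71

€150698.71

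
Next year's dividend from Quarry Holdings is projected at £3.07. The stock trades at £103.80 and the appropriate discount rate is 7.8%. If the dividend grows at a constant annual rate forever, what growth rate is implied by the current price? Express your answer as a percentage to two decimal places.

P = D₁/(r−g) ⇒ g = r − D₁/P = 0.078 − £3.07/£103.80 = 0.048424

4.84%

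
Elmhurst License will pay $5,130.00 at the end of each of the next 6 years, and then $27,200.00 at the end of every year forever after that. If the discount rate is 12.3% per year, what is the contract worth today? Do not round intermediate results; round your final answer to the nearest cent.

PV of 6-year annuity: $5,130.00 × [1 − (1+0.123)^−6] / 0.123 = 20913.52408
Perpetuity value at year 6: $27,200.00 / 0.123 = 221138.21138
PV of perpetuity: 221138.21138 / (1+0.123)^6 = 110251.68993
Total PV = 20913.52408 + 110251.68993 = 131165.21401

$131165.21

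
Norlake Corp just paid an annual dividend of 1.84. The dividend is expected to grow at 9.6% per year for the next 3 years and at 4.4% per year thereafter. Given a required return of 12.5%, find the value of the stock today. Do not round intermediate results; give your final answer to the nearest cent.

27.17

D_1 = 2.01664
D_2 = 2.21024
D_3 = 2.42242
Terminal value at year 3: TV = D_3×(1+g_2)/(r−g_2) = 2.52901/0.081 = 31.22231
P_0 = D_1/(1+r)^1 + D_2/(1+r)^2 + D_3/(1+r)^3 + TV/(1+r)^3
    = 1.79257 + 1.74636 + 1.70134 + 21.92842 = 27.16870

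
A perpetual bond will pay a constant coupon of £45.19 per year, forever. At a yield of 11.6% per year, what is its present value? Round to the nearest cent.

Level perpetuity: PV = C / r = £45.19 / 0.116 = £389.57

£389.57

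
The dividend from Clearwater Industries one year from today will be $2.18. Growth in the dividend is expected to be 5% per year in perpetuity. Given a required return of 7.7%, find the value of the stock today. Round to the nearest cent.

Growing perpetuity: P = D₁ / (r − g) = $2.1800 / (0.077 − 0.05) = $80.74

$80.74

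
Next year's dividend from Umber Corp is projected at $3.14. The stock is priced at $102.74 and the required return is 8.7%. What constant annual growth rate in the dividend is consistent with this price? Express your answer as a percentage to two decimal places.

5.64%

P = D₁/(r−g) ⇒ g = r − D₁/P = 0.087 − $3.14/$102.74 = 0.056437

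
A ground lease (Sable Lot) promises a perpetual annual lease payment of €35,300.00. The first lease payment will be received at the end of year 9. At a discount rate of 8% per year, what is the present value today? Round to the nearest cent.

€238393.65

Value at end of year 8: C / r = €35,300.00 / 0.08 = €441,250.0000
Discount to today: PV = €441,250.0000 / (1 + 0.08)^8 = €441,250.0000 / 1.850930 = €238,393.65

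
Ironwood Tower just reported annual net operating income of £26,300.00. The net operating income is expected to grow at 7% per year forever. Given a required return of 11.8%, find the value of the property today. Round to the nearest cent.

£586270.83

D₁ = D₀ × (1 + g) = £26,300.00 × 1.07 = £28,141.0000
Growing perpetuity: P = D₁ / (r − g) = £28,141.0000 / (0.118 − 0.07) = £586,270.83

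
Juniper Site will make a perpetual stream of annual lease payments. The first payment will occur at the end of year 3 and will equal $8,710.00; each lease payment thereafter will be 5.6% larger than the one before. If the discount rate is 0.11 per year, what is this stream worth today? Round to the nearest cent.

Value at end of year 2: C₁ / (r − g) = $8,710.00 / (0.11 − 0.056) = $161,296.2963
Discount to today: PV = $161,296.2963 / (1 + 0.11)^2 = $161,296.2963 / 1.232100 = $130,911.69

$130911.69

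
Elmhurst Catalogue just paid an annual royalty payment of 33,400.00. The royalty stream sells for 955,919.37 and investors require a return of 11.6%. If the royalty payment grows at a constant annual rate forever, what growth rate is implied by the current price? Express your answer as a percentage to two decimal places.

7.83%

P = D₀(1+g)/(r−g) ⇒ P(r−g) = D₀(1+g) ⇒ g(P+D₀) = P·r − D₀
g = (P·r − D₀)/(P + D₀) = (955,919.37×0.116 − 33,400.00) / (955,919.37 + 33,400.00) = 0.078323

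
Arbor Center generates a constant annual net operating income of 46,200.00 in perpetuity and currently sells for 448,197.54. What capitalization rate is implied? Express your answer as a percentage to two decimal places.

10.31%

P = C/r ⇒ r = C/P = 46,200.00/448,197.54 = 0.103080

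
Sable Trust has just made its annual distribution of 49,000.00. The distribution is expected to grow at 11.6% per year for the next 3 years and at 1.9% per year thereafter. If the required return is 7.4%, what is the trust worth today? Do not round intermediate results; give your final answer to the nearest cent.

D_1 = 54684.00000
D_2 = 61027.34400
D_3 = 68106.51590
Terminal value at year 3: TV = D_3×(1+g_2)/(r−g_2) = 69400.53971/0.055 = 1261827.99466
P_0 = D_1/(1+r)^1 + D_2/(1+r)^2 + D_3/(1+r)^3 + TV/(1+r)^3
    = 50916.20112 + 52907.33747 + 54976.33950 + 1018561.63543 = 1177361.51352

1177361.51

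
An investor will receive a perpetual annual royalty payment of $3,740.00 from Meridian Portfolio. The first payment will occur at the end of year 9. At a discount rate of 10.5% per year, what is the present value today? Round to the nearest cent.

$16024.48

Value at end of year 8: C / r = $3,740.00 / 0.105 = $35,619.0476
Discount to today: PV = $35,619.0476 / (1 + 0.105)^8 = $35,619.0476 / 2.222789 = $16,024.48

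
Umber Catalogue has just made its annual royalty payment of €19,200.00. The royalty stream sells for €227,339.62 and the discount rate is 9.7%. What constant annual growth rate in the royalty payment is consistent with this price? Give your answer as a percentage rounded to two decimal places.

1.16%

P = D₀(1+g)/(r−g) ⇒ P(r−g) = D₀(1+g) ⇒ g(P+D₀) = P·r − D₀
g = (P·r − D₀)/(P + D₀) = (€227,339.62×0.097 − €19,200.00) / (€227,339.62 + €19,200.00) = 0.011568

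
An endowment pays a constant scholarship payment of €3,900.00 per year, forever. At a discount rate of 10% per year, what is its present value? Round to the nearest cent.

€39000.00

Level perpetuity: PV = C / r = €3,900.00 / 0.1 = €39,000.00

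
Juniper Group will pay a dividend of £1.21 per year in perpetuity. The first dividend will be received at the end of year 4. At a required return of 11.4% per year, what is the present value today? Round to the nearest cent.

Value at end of year 3: C / r = £1.21 / 0.114 = £10.6140
Discount to today: PV = £10.6140 / (1 + 0.114)^3 = £10.6140 / 1.382470 = £7.68

£7.68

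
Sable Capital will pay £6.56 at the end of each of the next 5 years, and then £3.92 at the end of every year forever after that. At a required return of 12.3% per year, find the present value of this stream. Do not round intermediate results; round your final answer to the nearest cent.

PV of 5-year annuity: £6.56 × [1 − (1+0.123)^−5] / 0.123 = 23.47264
Perpetuity value at year 5: £3.92 / 0.123 = 31.86992
PV of perpetuity: 31.86992 / (1+0.123)^5 = 17.84359
Total PV = 23.47264 + 17.84359 = 41.31622

£41.32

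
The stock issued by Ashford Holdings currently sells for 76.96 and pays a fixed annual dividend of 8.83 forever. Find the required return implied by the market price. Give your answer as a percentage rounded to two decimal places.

11.47%

P = C/r ⇒ r = C/P = 8.83/76.96 = 0.114735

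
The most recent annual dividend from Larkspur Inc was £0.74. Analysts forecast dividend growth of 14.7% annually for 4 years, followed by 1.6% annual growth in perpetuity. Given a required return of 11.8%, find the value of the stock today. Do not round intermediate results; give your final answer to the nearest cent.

D_1 = 0.84878
D_2 = 0.97355
D_3 = 1.11666
D_4 = 1.28081
Terminal value at year 4: TV = D_4×(1+g_2)/(r−g_2) = 1.30131/0.102 = 12.75789
P_0 = D_1/(1+r)^1 + D_2/(1+r)^2 + D_3/(1+r)^3 + D_4/(1+r)^4 + TV/(1+r)^4
    = 0.75919 + 0.77889 + 0.79909 + 0.81982 + 8.16604 = 11.32304

£11.32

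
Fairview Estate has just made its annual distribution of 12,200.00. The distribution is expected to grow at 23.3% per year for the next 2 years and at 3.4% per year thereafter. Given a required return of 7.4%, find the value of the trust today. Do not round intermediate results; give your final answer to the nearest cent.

445745.57

D_1 = 15042.60000
D_2 = 18547.52580
Terminal value at year 2: TV = D_2×(1+g_2)/(r−g_2) = 19178.14168/0.04 = 479453.54193
P_0 = D_1/(1+r)^1 + D_2/(1+r)^2 + TV/(1+r)^2
    = 14006.14525 + 16079.68072 + 415659.74665 = 445745.57263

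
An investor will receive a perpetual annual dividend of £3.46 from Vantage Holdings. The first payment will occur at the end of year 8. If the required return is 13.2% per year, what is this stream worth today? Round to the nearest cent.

£11.00

Value at end of year 7: C / r = £3.46 / 0.132 = £26.2121
Discount to today: PV = £26.2121 / (1 + 0.132)^7 = £26.2121 / 2.381908 = £11.00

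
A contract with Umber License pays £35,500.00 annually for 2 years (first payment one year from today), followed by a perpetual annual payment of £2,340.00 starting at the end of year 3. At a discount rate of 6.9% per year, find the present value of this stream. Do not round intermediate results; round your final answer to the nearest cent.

£93950.13

PV of 2-year annuity: £35,500.00 × [1 − (1+0.069)^−2] / 0.069 = 64273.71953
Perpetuity value at year 2: £2,340.00 / 0.069 = 33913.04348
PV of perpetuity: 33913.04348 / (1+0.069)^2 = 29676.40957
Total PV = 64273.71953 + 29676.40957 = 93950.12910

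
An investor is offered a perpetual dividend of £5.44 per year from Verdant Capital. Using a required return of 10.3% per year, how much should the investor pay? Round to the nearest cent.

Level perpetuity: PV = C / r = £5.44 / 0.103 = £52.82

£52.82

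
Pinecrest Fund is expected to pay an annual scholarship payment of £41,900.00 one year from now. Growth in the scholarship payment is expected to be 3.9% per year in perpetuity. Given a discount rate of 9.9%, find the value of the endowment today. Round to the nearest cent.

Growing perpetuity: P = D₁ / (r − g) = £41,900.0000 / (0.099 − 0.039) = £698,333.33

£698333.33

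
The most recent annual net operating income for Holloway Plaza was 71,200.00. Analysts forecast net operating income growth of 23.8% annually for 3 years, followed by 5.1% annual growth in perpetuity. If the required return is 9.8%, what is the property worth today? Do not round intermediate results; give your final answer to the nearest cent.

2554974.42

D_1 = 88145.60000
D_2 = 109124.25280
D_3 = 135095.82497
Terminal value at year 3: TV = D_3×(1+g_2)/(r−g_2) = 141985.71204/0.047 = 3020972.59659
P_0 = D_1/(1+r)^1 + D_2/(1+r)^2 + D_3/(1+r)^3 + TV/(1+r)^3
    = 80278.32423 + 90514.17613 + 102055.14576 + 2282126.77019 = 2554974.41631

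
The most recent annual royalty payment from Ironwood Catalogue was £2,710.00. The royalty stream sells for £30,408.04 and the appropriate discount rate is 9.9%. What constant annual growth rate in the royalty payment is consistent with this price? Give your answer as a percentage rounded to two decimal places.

P = D₀(1+g)/(r−g) ⇒ P(r−g) = D₀(1+g) ⇒ g(P+D₀) = P·r − D₀
g = (P·r − D₀)/(P + D₀) = (£30,408.04×0.099 − £2,710.00) / (£30,408.04 + £2,710.00) = 0.009070

0.91%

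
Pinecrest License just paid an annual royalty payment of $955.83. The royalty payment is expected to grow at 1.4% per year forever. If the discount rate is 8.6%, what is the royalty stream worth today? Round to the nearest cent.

D₁ = D₀ × (1 + g) = $955.83 × 1.014 = $969.2116
Growing perpetuity: P = D₁ / (r − g) = $969.2116 / (0.086 − 0.014) = $13,461.27

$13461.27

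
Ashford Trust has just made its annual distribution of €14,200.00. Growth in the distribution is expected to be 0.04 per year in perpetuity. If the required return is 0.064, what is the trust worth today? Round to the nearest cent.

€615333.33

D₁ = D₀ × (1 + g) = €14,200.00 × 1.04 = €14,768.0000
Growing perpetuity: P = D₁ / (r − g) = €14,768.0000 / (0.064 − 0.04) = €615,333.33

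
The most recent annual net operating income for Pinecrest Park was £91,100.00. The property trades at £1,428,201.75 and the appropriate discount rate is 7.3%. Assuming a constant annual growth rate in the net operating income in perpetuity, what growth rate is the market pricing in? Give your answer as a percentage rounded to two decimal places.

0.87%

P = D₀(1+g)/(r−g) ⇒ P(r−g) = D₀(1+g) ⇒ g(P+D₀) = P·r − D₀
g = (P·r − D₀)/(P + D₀) = (£1,428,201.75×0.073 − £91,100.00) / (£1,428,201.75 + £91,100.00) = 0.008661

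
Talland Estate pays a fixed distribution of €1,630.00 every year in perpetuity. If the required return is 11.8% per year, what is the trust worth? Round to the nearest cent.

€13813.56

Level perpetuity: PV = C / r = €1,630.00 / 0.118 = €13,813.56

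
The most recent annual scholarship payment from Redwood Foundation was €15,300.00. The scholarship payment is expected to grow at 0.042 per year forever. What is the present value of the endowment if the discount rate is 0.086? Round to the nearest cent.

D₁ = D₀ × (1 + g) = €15,300.00 × 1.042 = €15,942.6000
Growing perpetuity: P = D₁ / (r − g) = €15,942.6000 / (0.086 − 0.042) = €362,331.82

€362331.82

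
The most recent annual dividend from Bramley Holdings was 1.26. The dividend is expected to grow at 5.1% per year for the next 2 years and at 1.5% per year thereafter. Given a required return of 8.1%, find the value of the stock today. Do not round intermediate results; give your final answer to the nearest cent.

D_1 = 1.32426
D_2 = 1.39180
Terminal value at year 2: TV = D_2×(1+g_2)/(r−g_2) = 1.41267/0.066 = 21.40415
P_0 = D_1/(1+r)^1 + D_2/(1+r)^2 + TV/(1+r)^2
    = 1.22503 + 1.19104 + 18.31668 = 20.73274

20.73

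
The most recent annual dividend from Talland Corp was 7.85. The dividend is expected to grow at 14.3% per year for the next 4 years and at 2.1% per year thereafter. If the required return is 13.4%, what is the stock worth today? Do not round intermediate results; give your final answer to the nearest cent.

105.23

D_1 = 8.97255
D_2 = 10.25562
D_3 = 11.72218
D_4 = 13.39845
Terminal value at year 4: TV = D_4×(1+g_2)/(r−g_2) = 13.67982/0.113 = 121.06034
P_0 = D_1/(1+r)^1 + D_2/(1+r)^2 + D_3/(1+r)^3 + D_4/(1+r)^4 + TV/(1+r)^4
    = 7.91230 + 7.97510 + 8.03839 + 8.10219 + 73.20650 = 105.23448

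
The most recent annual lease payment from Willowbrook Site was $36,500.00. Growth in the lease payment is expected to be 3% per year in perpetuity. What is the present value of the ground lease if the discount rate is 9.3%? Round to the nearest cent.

$596746.03

D₁ = D₀ × (1 + g) = $36,500.00 × 1.03 = $37,595.0000
Growing perpetuity: P = D₁ / (r − g) = $37,595.0000 / (0.093 − 0.03) = $596,746.03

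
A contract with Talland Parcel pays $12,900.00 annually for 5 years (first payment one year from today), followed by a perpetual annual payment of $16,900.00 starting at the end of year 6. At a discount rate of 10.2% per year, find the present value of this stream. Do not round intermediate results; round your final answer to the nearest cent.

PV of 5-year annuity: $12,900.00 × [1 − (1+0.102)^−5] / 0.102 = 48652.31926
Perpetuity value at year 5: $16,900.00 / 0.102 = 165686.27451
PV of perpetuity: 165686.27451 / (1+0.102)^5 = 101947.96479
Total PV = 48652.31926 + 101947.96479 = 150600.28404

$150600.28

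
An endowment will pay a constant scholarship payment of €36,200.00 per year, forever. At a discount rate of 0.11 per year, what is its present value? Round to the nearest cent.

Level perpetuity: PV = C / r = €36,200.00 / 0.11 = €329,090.91

€329090.91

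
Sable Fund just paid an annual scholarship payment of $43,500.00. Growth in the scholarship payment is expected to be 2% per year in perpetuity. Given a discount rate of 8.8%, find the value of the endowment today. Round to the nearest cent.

$652500.00

D₁ = D₀ × (1 + g) = $43,500.00 × 1.02 = $44,370.0000
Growing perpetuity: P = D₁ / (r − g) = $44,370.0000 / (0.088 − 0.02) = $652,500.00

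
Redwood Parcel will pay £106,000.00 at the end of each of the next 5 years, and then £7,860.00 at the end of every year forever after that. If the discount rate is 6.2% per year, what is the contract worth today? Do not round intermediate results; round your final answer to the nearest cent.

PV of 5-year annuity: £106,000.00 × [1 − (1+0.062)^−5] / 0.062 = 444091.62318
Perpetuity value at year 5: £7,860.00 / 0.062 = 126774.19355
PV of perpetuity: 126774.19355 / (1+0.062)^5 = 93844.38073
Total PV = 444091.62318 + 93844.38073 = 537936.00392

£537936.00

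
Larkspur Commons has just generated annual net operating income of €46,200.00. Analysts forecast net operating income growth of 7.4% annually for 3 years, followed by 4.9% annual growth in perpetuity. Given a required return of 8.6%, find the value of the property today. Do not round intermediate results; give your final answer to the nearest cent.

D_1 = 49618.80000
D_2 = 53290.59120
D_3 = 57234.09495
Terminal value at year 3: TV = D_3×(1+g_2)/(r−g_2) = 60038.56560/0.037 = 1622663.93517
P_0 = D_1/(1+r)^1 + D_2/(1+r)^2 + D_3/(1+r)^3 + TV/(1+r)^3
    = 45689.50276 + 45184.64638 + 44685.36852 + 1266890.58311 = 1402450.10077

€1402450.10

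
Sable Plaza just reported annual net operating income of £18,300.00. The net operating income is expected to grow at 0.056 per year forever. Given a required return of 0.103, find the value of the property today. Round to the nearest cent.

D₁ = D₀ × (1 + g) = £18,300.00 × 1.056 = £19,324.8000
Growing perpetuity: P = D₁ / (r − g) = £19,324.8000 / (0.103 − 0.056) = £411,165.96

£411165.96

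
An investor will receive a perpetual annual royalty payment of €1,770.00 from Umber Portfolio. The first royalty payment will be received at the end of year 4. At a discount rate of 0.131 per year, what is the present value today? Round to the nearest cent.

Value at end of year 3: C / r = €1,770.00 / 0.131 = €13,511.4504
Discount to today: PV = €13,511.4504 / (1 + 0.131)^3 = €13,511.4504 / 1.446731 = €9,339.30

€9339.30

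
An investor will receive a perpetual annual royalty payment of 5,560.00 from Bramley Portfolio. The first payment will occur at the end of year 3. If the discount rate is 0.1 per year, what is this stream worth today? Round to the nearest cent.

Value at end of year 2: C / r = 5,560.00 / 0.1 = 55,600.0000
Discount to today: PV = 55,600.0000 / (1 + 0.1)^2 = 55,600.0000 / 1.210000 = 45,950.41

45950.41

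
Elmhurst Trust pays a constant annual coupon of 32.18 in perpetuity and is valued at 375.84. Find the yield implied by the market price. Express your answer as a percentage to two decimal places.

P = C/r ⇒ r = C/P = 32.18/375.84 = 0.085622

8.56%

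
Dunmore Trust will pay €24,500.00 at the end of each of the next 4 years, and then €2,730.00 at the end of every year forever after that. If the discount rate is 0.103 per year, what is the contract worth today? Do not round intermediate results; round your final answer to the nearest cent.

PV of 4-year annuity: €24,500.00 × [1 − (1+0.103)^−4] / 0.103 = 77160.03208
Perpetuity value at year 4: €2,730.00 / 0.103 = 26504.85437
PV of perpetuity: 26504.85437 / (1+0.103)^4 = 17907.02222
Total PV = 77160.03208 + 17907.02222 = 95067.05430

€95067.05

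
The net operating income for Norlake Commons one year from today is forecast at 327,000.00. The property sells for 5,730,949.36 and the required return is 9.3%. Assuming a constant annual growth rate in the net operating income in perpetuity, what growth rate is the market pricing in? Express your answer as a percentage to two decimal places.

P = D₁/(r−g) ⇒ g = r − D₁/P = 0.093 − 327,000.00/5,730,949.36 = 0.035941

3.59%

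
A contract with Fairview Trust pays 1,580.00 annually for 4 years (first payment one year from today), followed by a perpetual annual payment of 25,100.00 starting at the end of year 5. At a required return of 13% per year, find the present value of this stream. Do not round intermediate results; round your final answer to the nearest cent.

PV of 4-year annuity: 1,580.00 × [1 − (1+0.13)^−4] / 0.13 = 4699.66469
Perpetuity value at year 4: 25,100.00 / 0.13 = 193076.92308
PV of perpetuity: 193076.92308 / (1+0.13)^4 = 118417.69281
Total PV = 4699.66469 + 118417.69281 = 123117.35750

123117.36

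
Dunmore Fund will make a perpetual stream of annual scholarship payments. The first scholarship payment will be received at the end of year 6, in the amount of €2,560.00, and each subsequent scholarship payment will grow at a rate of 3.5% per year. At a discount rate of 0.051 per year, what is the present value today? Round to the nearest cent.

€124768.92

Value at end of year 5: C₁ / (r − g) = €2,560.00 / (0.051 − 0.035) = €160,000.0000
Discount to today: PV = €160,000.0000 / (1 + 0.051)^5 = €160,000.0000 / 1.282371 = €124,768.92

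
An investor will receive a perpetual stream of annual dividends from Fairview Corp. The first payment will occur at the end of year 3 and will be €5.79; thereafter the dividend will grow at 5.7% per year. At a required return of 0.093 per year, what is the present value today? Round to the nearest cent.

€134.63

Value at end of year 2: C₁ / (r − g) = €5.79 / (0.093 − 0.057) = €160.8333
Discount to today: PV = €160.8333 / (1 + 0.093)^2 = €160.8333 / 1.194649 = €134.63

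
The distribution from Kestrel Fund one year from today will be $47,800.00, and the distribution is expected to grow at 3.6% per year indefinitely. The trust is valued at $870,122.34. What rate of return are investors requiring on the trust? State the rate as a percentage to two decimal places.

P = D₁/(r − g) ⇒ r = D₁/P + g = $47,800.0000/$870,122.34 + 0.036 = 0.054935 + 0.036 = 0.090935

9.09%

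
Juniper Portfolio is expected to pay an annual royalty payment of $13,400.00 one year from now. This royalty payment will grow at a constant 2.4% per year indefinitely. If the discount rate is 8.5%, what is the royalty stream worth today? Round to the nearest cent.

$219672.13

Growing perpetuity: P = D₁ / (r − g) = $13,400.0000 / (0.085 − 0.024) = $219,672.13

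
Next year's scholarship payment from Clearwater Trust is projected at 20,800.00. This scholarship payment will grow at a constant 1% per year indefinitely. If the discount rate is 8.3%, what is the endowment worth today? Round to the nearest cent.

Growing perpetuity: P = D₁ / (r − g) = 20,800.0000 / (0.083 − 0.01) = 284,931.51

284931.51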